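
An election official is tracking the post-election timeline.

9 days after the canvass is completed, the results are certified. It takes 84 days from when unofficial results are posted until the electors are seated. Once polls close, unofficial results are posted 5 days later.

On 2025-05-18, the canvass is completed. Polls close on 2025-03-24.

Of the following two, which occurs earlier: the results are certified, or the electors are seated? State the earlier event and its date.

The canvass is completed: May 18, 2025.
The results are certified: May 18, 2025 + 9 days = May 27, 2025.
Polls close: Mar 24, 2025.
Unofficial results are posted: Mar 24, 2025 + 5 days = Mar 29, 2025.
The electors are seated: Mar 29, 2025 + 84 days = Jun 21, 2025.
Comparing: the results are certified on May 27, 2025 vs the electors are seated on Jun 21, 2025. Earlier: the results are certified.

The results are certified — 2025-05-27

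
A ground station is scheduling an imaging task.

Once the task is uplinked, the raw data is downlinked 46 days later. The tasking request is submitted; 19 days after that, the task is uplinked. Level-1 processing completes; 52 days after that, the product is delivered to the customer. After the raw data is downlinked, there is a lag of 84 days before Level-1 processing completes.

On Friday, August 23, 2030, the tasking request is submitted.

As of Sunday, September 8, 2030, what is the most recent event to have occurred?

The tasking request is submitted

The tasking request is submitted: Aug 23, 2030.
The task is uplinked: Aug 23, 2030 + 19 days = Sep 11, 2030.
The raw data is downlinked: Sep 11, 2030 + 46 days = Oct 27, 2030.
Level-1 processing completes: Oct 27, 2030 + 84 days = Jan 19, 2031.
The product is delivered to the customer: Jan 19, 2031 + 52 days = Mar 12, 2031.
Sep 8, 2030 falls between when the tasking request is submitted (Aug 23, 2030) and when the task is uplinked (Sep 11, 2030).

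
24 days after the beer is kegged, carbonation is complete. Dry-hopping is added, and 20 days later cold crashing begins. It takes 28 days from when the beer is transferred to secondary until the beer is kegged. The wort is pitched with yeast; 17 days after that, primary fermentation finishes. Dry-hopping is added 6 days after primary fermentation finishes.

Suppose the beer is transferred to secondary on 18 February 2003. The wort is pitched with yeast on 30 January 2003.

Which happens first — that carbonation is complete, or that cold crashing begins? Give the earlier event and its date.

The beer is transferred to secondary: Feb 18, 2003.
The beer is kegged: Feb 18, 2003 + 28 days = Mar 18, 2003.
Carbonation is complete: Mar 18, 2003 + 24 days = Apr 11, 2003.
The wort is pitched with yeast: Jan 30, 2003.
Primary fermentation finishes: Jan 30, 2003 + 17 days = Feb 16, 2003.
Dry-hopping is added: Feb 16, 2003 + 6 days = Feb 22, 2003.
Cold crashing begins: Feb 22, 2003 + 20 days = Mar 14, 2003.
Comparing: carbonation is complete on Apr 11, 2003 vs cold crashing begins on Mar 14, 2003. Earlier: cold crashing begins.

Cold crashing begins — 14 March 2003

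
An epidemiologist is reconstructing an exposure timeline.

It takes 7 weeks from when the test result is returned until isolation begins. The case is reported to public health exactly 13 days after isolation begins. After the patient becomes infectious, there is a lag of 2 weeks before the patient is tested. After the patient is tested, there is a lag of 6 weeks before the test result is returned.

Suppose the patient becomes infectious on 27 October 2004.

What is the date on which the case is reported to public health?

22 February 2005

The patient becomes infectious: Oct 27, 2004.
The patient is tested: Oct 27, 2004 + 2 weeks = Nov 10, 2004.
The test result is returned: Nov 10, 2004 + 6 weeks = Dec 22, 2004.
Isolation begins: Dec 22, 2004 + 7 weeks = Feb 9, 2005.
The case is reported to public health: Feb 9, 2005 + 13 days = Feb 22, 2005.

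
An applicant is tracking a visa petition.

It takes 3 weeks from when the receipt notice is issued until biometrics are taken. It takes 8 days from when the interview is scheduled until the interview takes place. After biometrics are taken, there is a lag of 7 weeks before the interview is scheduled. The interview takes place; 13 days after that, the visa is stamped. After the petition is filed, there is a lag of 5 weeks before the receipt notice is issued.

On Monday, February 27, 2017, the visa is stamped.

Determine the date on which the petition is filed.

The visa is stamped: Feb 27, 2017.
The interview takes place: Feb 27, 2017 − 13 days = Feb 14, 2017.
The interview is scheduled: Feb 14, 2017 − 8 days = Feb 6, 2017.
Biometrics are taken: Feb 6, 2017 − 7 weeks = Dec 19, 2016.
The receipt notice is issued: Dec 19, 2016 − 3 weeks = Nov 28, 2016.
The petition is filed: Nov 28, 2016 − 5 weeks = Oct 24, 2016.

Monday, October 24, 2016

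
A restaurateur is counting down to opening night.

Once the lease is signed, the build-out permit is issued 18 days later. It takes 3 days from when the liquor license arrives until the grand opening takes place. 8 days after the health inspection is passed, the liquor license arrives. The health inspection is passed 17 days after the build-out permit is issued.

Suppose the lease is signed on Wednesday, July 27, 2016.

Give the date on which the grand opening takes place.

The lease is signed: Jul 27, 2016.
The build-out permit is issued: Jul 27, 2016 + 18 days = Aug 14, 2016.
The health inspection is passed: Aug 14, 2016 + 17 days = Aug 31, 2016.
The liquor license arrives: Aug 31, 2016 + 8 days = Sep 8, 2016.
The grand opening takes place: Sep 8, 2016 + 3 days = Sep 11, 2016.

Sunday, September 11, 2016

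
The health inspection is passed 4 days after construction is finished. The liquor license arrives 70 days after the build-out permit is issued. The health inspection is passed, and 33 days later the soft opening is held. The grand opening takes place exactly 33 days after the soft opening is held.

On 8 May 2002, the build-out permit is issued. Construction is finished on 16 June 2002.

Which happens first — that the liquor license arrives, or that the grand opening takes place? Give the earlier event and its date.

The build-out permit is issued: May 8, 2002.
The liquor license arrives: May 8, 2002 + 70 days = Jul 17, 2002.
Construction is finished: Jun 16, 2002.
The health inspection is passed: Jun 16, 2002 + 4 days = Jun 20, 2002.
The soft opening is held: Jun 20, 2002 + 33 days = Jul 23, 2002.
The grand opening takes place: Jul 23, 2002 + 33 days = Aug 25, 2002.
Comparing: the liquor license arrives on Jul 17, 2002 vs the grand opening takes place on Aug 25, 2002. Earlier: the liquor license arrives.

The liquor license arrives — 17 July 2002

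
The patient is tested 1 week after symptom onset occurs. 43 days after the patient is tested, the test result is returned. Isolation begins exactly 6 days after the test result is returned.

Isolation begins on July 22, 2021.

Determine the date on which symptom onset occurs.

Isolation begins: Jul 22, 2021.
The test result is returned: Jul 22, 2021 − 6 days = Jul 16, 2021.
The patient is tested: Jul 16, 2021 − 43 days = Jun 3, 2021.
Symptom onset occurs: Jun 3, 2021 − 1 week = May 27, 2021.

May 27, 2021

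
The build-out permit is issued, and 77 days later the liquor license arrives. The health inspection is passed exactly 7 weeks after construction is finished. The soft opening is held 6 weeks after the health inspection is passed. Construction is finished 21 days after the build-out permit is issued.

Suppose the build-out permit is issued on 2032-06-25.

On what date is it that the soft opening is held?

2032-10-15

The build-out permit is issued: Jun 25, 2032.
Construction is finished: Jun 25, 2032 + 21 days = Jul 16, 2032.
The health inspection is passed: Jul 16, 2032 + 7 weeks = Sep 3, 2032.
The soft opening is held: Sep 3, 2032 + 6 weeks = Oct 15, 2032.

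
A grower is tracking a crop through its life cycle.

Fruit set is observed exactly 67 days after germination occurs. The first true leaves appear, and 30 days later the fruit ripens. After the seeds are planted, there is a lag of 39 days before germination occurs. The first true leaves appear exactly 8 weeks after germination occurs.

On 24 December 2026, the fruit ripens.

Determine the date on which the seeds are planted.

21 August 2026

The fruit ripens: Dec 24, 2026.
The first true leaves appear: Dec 24, 2026 − 30 days = Nov 24, 2026.
Germination occurs: Nov 24, 2026 − 8 weeks = Sep 29, 2026.
The seeds are planted: Sep 29, 2026 − 39 days = Aug 21, 2026.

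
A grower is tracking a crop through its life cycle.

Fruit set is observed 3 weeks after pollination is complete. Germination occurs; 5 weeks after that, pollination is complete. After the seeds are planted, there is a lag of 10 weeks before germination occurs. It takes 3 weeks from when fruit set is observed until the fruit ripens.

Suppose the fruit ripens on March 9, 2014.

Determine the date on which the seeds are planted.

The fruit ripens: Mar 9, 2014.
Fruit set is observed: Mar 9, 2014 − 3 weeks = Feb 16, 2014.
Pollination is complete: Feb 16, 2014 − 3 weeks = Jan 26, 2014.
Germination occurs: Jan 26, 2014 − 5 weeks = Dec 22, 2013.
The seeds are planted: Dec 22, 2013 − 10 weeks = Oct 13, 2013.

October 13, 2013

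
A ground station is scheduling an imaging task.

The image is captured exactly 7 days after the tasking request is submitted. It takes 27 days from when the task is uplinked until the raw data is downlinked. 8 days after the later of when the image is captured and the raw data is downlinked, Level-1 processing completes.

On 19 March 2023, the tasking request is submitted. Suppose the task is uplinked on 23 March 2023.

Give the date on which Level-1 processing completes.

27 April 2023

The tasking request is submitted: Mar 19, 2023.
The image is captured: Mar 19, 2023 + 7 days = Mar 26, 2023.
The task is uplinked: Mar 23, 2023.
The raw data is downlinked: Mar 23, 2023 + 27 days = Apr 19, 2023.
Both prerequisites met — the image is captured (Mar 26, 2023), the raw data is downlinked (Apr 19, 2023); the later is Apr 19, 2023.
Level-1 processing completes: Apr 19, 2023 + 8 days = Apr 27, 2023.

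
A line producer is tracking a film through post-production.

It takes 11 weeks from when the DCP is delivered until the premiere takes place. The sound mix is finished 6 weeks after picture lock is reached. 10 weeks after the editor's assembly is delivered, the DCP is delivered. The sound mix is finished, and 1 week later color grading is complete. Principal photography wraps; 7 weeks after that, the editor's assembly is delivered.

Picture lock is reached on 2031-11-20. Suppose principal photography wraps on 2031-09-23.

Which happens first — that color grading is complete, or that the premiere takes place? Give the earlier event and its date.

Picture lock is reached: Nov 20, 2031.
The sound mix is finished: Nov 20, 2031 + 6 weeks = Jan 1, 2032.
Color grading is complete: Jan 1, 2032 + 1 week = Jan 8, 2032.
Principal photography wraps: Sep 23, 2031.
The editor's assembly is delivered: Sep 23, 2031 + 7 weeks = Nov 11, 2031.
The DCP is delivered: Nov 11, 2031 + 10 weeks = Jan 20, 2032.
The premiere takes place: Jan 20, 2032 + 11 weeks = Apr 6, 2032.
Comparing: color grading is complete on Jan 8, 2032 vs the premiere takes place on Apr 6, 2032. Earlier: color grading is complete.

Color grading is complete — 2032-01-08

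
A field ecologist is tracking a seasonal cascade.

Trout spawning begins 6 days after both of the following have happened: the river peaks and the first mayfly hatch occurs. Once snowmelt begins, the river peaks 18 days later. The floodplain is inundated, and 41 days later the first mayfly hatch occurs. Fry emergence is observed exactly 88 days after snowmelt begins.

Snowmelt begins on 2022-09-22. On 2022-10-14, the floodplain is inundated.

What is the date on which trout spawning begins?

Snowmelt begins: Sep 22, 2022.
The river peaks: Sep 22, 2022 + 18 days = Oct 10, 2022.
The floodplain is inundated: Oct 14, 2022.
The first mayfly hatch occurs: Oct 14, 2022 + 41 days = Nov 24, 2022.
Both prerequisites met — the river peaks (Oct 10, 2022), the first mayfly hatch occurs (Nov 24, 2022); the later is Nov 24, 2022.
Trout spawning begins: Nov 24, 2022 + 6 days = Nov 30, 2022.

2022-11-30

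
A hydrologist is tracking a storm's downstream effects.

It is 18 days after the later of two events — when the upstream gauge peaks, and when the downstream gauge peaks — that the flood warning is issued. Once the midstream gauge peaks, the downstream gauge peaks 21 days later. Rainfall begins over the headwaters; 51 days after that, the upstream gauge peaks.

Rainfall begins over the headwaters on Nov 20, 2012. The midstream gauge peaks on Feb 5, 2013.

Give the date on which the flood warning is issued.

Rainfall begins over the headwaters: Nov 20, 2012.
The upstream gauge peaks: Nov 20, 2012 + 51 days = Jan 10, 2013.
The midstream gauge peaks: Feb 5, 2013.
The downstream gauge peaks: Feb 5, 2013 + 21 days = Feb 26, 2013.
Both prerequisites met — the upstream gauge peaks (Jan 10, 2013), the downstream gauge peaks (Feb 26, 2013); the later is Feb 26, 2013.
The flood warning is issued: Feb 26, 2013 + 18 days = Mar 16, 2013.

Mar 16, 2013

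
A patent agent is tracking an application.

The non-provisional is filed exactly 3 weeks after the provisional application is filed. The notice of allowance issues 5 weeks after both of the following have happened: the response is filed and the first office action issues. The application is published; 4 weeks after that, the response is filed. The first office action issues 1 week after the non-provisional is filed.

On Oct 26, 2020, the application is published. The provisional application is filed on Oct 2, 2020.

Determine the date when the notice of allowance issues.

Dec 28, 2020

The application is published: Oct 26, 2020.
The response is filed: Oct 26, 2020 + 4 weeks = Nov 23, 2020.
The provisional application is filed: Oct 2, 2020.
The non-provisional is filed: Oct 2, 2020 + 3 weeks = Oct 23, 2020.
The first office action issues: Oct 23, 2020 + 1 week = Oct 30, 2020.
Both prerequisites met — the response is filed (Nov 23, 2020), the first office action issues (Oct 30, 2020); the later is Nov 23, 2020.
The notice of allowance issues: Nov 23, 2020 + 5 weeks = Dec 28, 2020.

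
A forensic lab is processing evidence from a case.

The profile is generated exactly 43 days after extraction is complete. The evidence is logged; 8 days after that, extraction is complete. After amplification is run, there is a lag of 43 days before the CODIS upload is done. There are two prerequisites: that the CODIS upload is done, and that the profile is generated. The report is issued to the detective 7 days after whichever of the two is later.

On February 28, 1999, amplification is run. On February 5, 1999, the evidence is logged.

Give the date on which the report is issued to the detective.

Amplification is run: Feb 28, 1999.
The CODIS upload is done: Feb 28, 1999 + 43 days = Apr 12, 1999.
The evidence is logged: Feb 5, 1999.
Extraction is complete: Feb 5, 1999 + 8 days = Feb 13, 1999.
The profile is generated: Feb 13, 1999 + 43 days = Mar 28, 1999.
Both prerequisites met — the CODIS upload is done (Apr 12, 1999), the profile is generated (Mar 28, 1999); the later is Apr 12, 1999.
The report is issued to the detective: Apr 12, 1999 + 7 days = Apr 19, 1999.

April 19, 1999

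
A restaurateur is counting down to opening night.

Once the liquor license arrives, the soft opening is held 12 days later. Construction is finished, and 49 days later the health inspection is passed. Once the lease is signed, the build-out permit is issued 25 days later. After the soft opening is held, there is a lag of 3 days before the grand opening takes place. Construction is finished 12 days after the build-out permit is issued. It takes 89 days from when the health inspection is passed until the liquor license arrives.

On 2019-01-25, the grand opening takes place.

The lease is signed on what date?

2018-07-19

The grand opening takes place: Jan 25, 2019.
The soft opening is held: Jan 25, 2019 − 3 days = Jan 22, 2019.
The liquor license arrives: Jan 22, 2019 − 12 days = Jan 10, 2019.
The health inspection is passed: Jan 10, 2019 − 89 days = Oct 13, 2018.
Construction is finished: Oct 13, 2018 − 49 days = Aug 25, 2018.
The build-out permit is issued: Aug 25, 2018 − 12 days = Aug 13, 2018.
The lease is signed: Aug 13, 2018 − 25 days = Jul 19, 2018.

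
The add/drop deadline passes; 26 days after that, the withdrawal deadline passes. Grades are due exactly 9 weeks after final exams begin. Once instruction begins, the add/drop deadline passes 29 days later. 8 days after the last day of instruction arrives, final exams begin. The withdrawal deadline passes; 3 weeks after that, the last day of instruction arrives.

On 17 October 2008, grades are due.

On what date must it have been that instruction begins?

Grades are due: Oct 17, 2008.
Final exams begin: Oct 17, 2008 − 9 weeks = Aug 15, 2008.
The last day of instruction arrives: Aug 15, 2008 − 8 days = Aug 7, 2008.
The withdrawal deadline passes: Aug 7, 2008 − 3 weeks = Jul 17, 2008.
The add/drop deadline passes: Jul 17, 2008 − 26 days = Jun 21, 2008.
Instruction begins: Jun 21, 2008 − 29 days = May 23, 2008.

23 May 2008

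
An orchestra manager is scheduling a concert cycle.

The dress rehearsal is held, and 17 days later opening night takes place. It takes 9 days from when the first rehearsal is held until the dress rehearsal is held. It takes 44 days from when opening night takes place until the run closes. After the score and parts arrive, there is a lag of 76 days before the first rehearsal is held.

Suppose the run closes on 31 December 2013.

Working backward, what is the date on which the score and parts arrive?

The run closes: Dec 31, 2013.
Opening night takes place: Dec 31, 2013 − 44 days = Nov 17, 2013.
The dress rehearsal is held: Nov 17, 2013 − 17 days = Oct 31, 2013.
The first rehearsal is held: Oct 31, 2013 − 9 days = Oct 22, 2013.
The score and parts arrive: Oct 22, 2013 − 76 days = Aug 7, 2013.

7 August 2013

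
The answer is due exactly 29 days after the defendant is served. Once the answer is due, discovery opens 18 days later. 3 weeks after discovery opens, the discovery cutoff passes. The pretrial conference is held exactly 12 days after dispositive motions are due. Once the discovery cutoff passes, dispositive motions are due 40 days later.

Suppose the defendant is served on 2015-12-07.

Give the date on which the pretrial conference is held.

2016-04-05

The defendant is served: Dec 7, 2015.
The answer is due: Dec 7, 2015 + 29 days = Jan 5, 2016.
Discovery opens: Jan 5, 2016 + 18 days = Jan 23, 2016.
The discovery cutoff passes: Jan 23, 2016 + 3 weeks = Feb 13, 2016.
Dispositive motions are due: Feb 13, 2016 + 40 days = Mar 24, 2016.
The pretrial conference is held: Mar 24, 2016 + 12 days = Apr 5, 2016.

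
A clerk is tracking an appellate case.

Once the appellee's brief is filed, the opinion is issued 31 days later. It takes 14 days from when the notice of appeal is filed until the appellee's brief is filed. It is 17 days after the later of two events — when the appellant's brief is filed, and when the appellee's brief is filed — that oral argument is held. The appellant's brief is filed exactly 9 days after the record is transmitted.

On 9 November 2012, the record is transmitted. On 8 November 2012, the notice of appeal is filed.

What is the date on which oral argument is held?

The record is transmitted: Nov 9, 2012.
The appellant's brief is filed: Nov 9, 2012 + 9 days = Nov 18, 2012.
The notice of appeal is filed: Nov 8, 2012.
The appellee's brief is filed: Nov 8, 2012 + 14 days = Nov 22, 2012.
Both prerequisites met — the appellant's brief is filed (Nov 18, 2012), the appellee's brief is filed (Nov 22, 2012); the later is Nov 22, 2012.
Oral argument is held: Nov 22, 2012 + 17 days = Dec 9, 2012.

9 December 2012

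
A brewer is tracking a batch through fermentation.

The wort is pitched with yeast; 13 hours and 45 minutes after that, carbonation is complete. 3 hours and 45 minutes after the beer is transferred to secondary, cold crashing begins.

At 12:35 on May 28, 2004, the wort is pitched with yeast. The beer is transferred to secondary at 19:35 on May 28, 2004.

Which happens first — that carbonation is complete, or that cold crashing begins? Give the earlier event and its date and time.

Cold crashing begins — 23:20 on May 28, 2004

The wort is pitched with yeast: 12:35 May 28, 2004.
Carbonation is complete: 12:35 May 28, 2004 + 13h45m = 02:20 May 29, 2004.
The beer is transferred to secondary: 19:35 May 28, 2004.
Cold crashing begins: 19:35 May 28, 2004 + 3h45m = 23:20 May 28, 2004.
Comparing: carbonation is complete at 02:20 May 29, 2004 vs cold crashing begins at 23:20 May 28, 2004. Earlier: cold crashing begins.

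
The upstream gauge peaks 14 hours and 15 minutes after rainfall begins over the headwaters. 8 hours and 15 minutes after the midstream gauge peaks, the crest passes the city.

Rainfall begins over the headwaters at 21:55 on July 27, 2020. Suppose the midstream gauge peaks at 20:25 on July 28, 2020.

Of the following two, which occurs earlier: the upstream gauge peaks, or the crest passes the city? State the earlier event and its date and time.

The upstream gauge peaks — 12:10 on July 28, 2020

Rainfall begins over the headwaters: 21:55 Jul 27, 2020.
The upstream gauge peaks: 21:55 Jul 27, 2020 + 14h15m = 12:10 Jul 28, 2020.
The midstream gauge peaks: 20:25 Jul 28, 2020.
The crest passes the city: 20:25 Jul 28, 2020 + 8h15m = 04:40 Jul 29, 2020.
Comparing: the upstream gauge peaks at 12:10 Jul 28, 2020 vs the crest passes the city at 04:40 Jul 29, 2020. Earlier: the upstream gauge peaks.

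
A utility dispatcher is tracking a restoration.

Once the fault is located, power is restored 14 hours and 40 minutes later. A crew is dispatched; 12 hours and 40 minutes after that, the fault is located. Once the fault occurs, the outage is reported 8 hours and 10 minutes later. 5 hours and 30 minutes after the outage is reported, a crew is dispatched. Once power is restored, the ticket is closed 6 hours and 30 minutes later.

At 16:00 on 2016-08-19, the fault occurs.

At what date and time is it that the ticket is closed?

15:30 on 2016-08-21

The fault occurs: 16:00 Aug 19, 2016.
The outage is reported: 16:00 Aug 19, 2016 + 8h10m = 00:10 Aug 20, 2016.
A crew is dispatched: 00:10 Aug 20, 2016 + 5h30m = 05:40 Aug 20, 2016.
The fault is located: 05:40 Aug 20, 2016 + 12h40m = 18:20 Aug 20, 2016.
Power is restored: 18:20 Aug 20, 2016 + 14h40m = 09:00 Aug 21, 2016.
The ticket is closed: 09:00 Aug 21, 2016 + 6h30m = 15:30 Aug 21, 2016.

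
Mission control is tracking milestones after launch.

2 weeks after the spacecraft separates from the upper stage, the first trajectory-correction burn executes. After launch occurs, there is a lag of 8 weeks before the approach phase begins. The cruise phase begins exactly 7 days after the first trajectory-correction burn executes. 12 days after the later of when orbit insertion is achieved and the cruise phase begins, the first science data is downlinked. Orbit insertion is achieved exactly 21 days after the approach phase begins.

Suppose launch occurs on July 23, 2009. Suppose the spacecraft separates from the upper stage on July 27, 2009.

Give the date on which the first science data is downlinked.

October 20, 2009

Launch occurs: Jul 23, 2009.
The approach phase begins: Jul 23, 2009 + 8 weeks = Sep 17, 2009.
Orbit insertion is achieved: Sep 17, 2009 + 21 days = Oct 8, 2009.
The spacecraft separates from the upper stage: Jul 27, 2009.
The first trajectory-correction burn executes: Jul 27, 2009 + 2 weeks = Aug 10, 2009.
The cruise phase begins: Aug 10, 2009 + 7 days = Aug 17, 2009.
Both prerequisites met — orbit insertion is achieved (Oct 8, 2009), the cruise phase begins (Aug 17, 2009); the later is Oct 8, 2009.
The first science data is downlinked: Oct 8, 2009 + 12 days = Oct 20, 2009.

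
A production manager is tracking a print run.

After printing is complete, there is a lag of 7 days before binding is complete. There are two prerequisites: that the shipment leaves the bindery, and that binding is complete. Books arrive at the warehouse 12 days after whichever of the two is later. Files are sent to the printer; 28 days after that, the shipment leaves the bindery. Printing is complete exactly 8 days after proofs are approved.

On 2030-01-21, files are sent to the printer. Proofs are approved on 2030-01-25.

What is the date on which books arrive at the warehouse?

2030-03-02

Files are sent to the printer: Jan 21, 2030.
The shipment leaves the bindery: Jan 21, 2030 + 28 days = Feb 18, 2030.
Proofs are approved: Jan 25, 2030.
Printing is complete: Jan 25, 2030 + 8 days = Feb 2, 2030.
Binding is complete: Feb 2, 2030 + 7 days = Feb 9, 2030.
Both prerequisites met — the shipment leaves the bindery (Feb 18, 2030), binding is complete (Feb 9, 2030); the later is Feb 18, 2030.
Books arrive at the warehouse: Feb 18, 2030 + 12 days = Mar 2, 2030.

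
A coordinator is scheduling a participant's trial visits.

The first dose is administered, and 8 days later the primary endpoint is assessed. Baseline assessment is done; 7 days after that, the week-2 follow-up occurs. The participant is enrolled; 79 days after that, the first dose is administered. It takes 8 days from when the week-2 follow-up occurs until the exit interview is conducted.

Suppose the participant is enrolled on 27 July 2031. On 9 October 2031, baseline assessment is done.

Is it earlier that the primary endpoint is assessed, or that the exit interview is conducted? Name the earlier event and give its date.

The participant is enrolled: Jul 27, 2031.
The first dose is administered: Jul 27, 2031 + 79 days = Oct 14, 2031.
The primary endpoint is assessed: Oct 14, 2031 + 8 days = Oct 22, 2031.
Baseline assessment is done: Oct 9, 2031.
The week-2 follow-up occurs: Oct 9, 2031 + 7 days = Oct 16, 2031.
The exit interview is conducted: Oct 16, 2031 + 8 days = Oct 24, 2031.
Comparing: the primary endpoint is assessed on Oct 22, 2031 vs the exit interview is conducted on Oct 24, 2031. Earlier: the primary endpoint is assessed.

The primary endpoint is assessed — 22 October 2031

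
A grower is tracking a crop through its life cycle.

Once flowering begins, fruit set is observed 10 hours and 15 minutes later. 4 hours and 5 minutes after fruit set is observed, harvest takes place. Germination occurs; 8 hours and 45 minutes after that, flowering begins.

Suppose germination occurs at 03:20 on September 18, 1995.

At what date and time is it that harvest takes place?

02:25 on September 19, 1995

Germination occurs: 03:20 Sep 18, 1995.
Flowering begins: 03:20 Sep 18, 1995 + 8h45m = 12:05 Sep 18, 1995.
Fruit set is observed: 12:05 Sep 18, 1995 + 10h15m = 22:20 Sep 18, 1995.
Harvest takes place: 22:20 Sep 18, 1995 + 4h05m = 02:25 Sep 19, 1995.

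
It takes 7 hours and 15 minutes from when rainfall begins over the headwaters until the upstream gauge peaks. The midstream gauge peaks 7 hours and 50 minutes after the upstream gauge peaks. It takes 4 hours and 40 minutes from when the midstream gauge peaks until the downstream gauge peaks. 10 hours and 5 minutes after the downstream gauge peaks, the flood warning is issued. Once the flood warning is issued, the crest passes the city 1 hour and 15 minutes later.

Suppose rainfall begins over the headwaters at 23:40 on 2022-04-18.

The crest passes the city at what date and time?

Rainfall begins over the headwaters: 23:40 Apr 18, 2022.
The upstream gauge peaks: 23:40 Apr 18, 2022 + 7h15m = 06:55 Apr 19, 2022.
The midstream gauge peaks: 06:55 Apr 19, 2022 + 7h50m = 14:45 Apr 19, 2022.
The downstream gauge peaks: 14:45 Apr 19, 2022 + 4h40m = 19:25 Apr 19, 2022.
The flood warning is issued: 19:25 Apr 19, 2022 + 10h05m = 05:30 Apr 20, 2022.
The crest passes the city: 05:30 Apr 20, 2022 + 1h15m = 06:45 Apr 20, 2022.

06:45 on 2022-04-20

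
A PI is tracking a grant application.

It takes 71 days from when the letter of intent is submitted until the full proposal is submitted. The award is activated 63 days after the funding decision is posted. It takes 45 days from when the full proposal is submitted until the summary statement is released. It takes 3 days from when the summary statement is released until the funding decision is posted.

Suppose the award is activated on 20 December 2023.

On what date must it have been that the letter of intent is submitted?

21 June 2023

The award is activated: Dec 20, 2023.
The funding decision is posted: Dec 20, 2023 − 63 days = Oct 18, 2023.
The summary statement is released: Oct 18, 2023 − 3 days = Oct 15, 2023.
The full proposal is submitted: Oct 15, 2023 − 45 days = Aug 31, 2023.
The letter of intent is submitted: Aug 31, 2023 − 71 days = Jun 21, 2023.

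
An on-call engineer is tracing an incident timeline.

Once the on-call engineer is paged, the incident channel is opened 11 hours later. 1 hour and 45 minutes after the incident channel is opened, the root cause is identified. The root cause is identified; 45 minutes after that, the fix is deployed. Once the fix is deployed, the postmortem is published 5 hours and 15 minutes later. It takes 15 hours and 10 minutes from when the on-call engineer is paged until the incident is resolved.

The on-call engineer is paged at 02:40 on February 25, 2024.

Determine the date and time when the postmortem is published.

21:25 on February 25, 2024

The on-call engineer is paged: 02:40 Feb 25, 2024.
The incident channel is opened: 02:40 Feb 25, 2024 + 11h = 13:40 Feb 25, 2024.
The root cause is identified: 13:40 Feb 25, 2024 + 1h45m = 15:25 Feb 25, 2024.
The fix is deployed: 15:25 Feb 25, 2024 + 45m = 16:10 Feb 25, 2024.
The postmortem is published: 16:10 Feb 25, 2024 + 5h15m = 21:25 Feb 25, 2024.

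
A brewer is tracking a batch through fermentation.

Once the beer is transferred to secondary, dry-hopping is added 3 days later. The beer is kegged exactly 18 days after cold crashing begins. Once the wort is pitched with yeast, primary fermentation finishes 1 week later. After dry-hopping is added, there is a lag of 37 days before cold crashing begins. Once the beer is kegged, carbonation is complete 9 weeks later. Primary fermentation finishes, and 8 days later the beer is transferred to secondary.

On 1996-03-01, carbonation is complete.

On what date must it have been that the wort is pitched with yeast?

Carbonation is complete: Mar 1, 1996.
The beer is kegged: Mar 1, 1996 − 9 weeks = Dec 29, 1995.
Cold crashing begins: Dec 29, 1995 − 18 days = Dec 11, 1995.
Dry-hopping is added: Dec 11, 1995 − 37 days = Nov 4, 1995.
The beer is transferred to secondary: Nov 4, 1995 − 3 days = Nov 1, 1995.
Primary fermentation finishes: Nov 1, 1995 − 8 days = Oct 24, 1995.
The wort is pitched with yeast: Oct 24, 1995 − 1 week = Oct 17, 1995.

1995-10-17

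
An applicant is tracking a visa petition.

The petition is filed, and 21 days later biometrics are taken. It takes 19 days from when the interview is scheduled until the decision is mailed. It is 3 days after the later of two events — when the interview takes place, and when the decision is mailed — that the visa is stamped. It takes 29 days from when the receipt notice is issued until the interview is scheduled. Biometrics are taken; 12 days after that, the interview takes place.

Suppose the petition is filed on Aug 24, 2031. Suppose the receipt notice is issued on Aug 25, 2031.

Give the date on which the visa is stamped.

Oct 15, 2031

The petition is filed: Aug 24, 2031.
Biometrics are taken: Aug 24, 2031 + 21 days = Sep 14, 2031.
The interview takes place: Sep 14, 2031 + 12 days = Sep 26, 2031.
The receipt notice is issued: Aug 25, 2031.
The interview is scheduled: Aug 25, 2031 + 29 days = Sep 23, 2031.
The decision is mailed: Sep 23, 2031 + 19 days = Oct 12, 2031.
Both prerequisites met — the interview takes place (Sep 26, 2031), the decision is mailed (Oct 12, 2031); the later is Oct 12, 2031.
The visa is stamped: Oct 12, 2031 + 3 days = Oct 15, 2031.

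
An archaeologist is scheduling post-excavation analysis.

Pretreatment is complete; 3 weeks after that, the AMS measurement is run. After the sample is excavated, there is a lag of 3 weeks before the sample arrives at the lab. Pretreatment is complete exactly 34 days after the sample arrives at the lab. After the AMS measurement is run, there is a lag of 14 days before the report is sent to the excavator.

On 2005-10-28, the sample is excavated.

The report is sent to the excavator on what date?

The sample is excavated: Oct 28, 2005.
The sample arrives at the lab: Oct 28, 2005 + 3 weeks = Nov 18, 2005.
Pretreatment is complete: Nov 18, 2005 + 34 days = Dec 22, 2005.
The AMS measurement is run: Dec 22, 2005 + 3 weeks = Jan 12, 2006.
The report is sent to the excavator: Jan 12, 2006 + 14 days = Jan 26, 2006.

2006-01-26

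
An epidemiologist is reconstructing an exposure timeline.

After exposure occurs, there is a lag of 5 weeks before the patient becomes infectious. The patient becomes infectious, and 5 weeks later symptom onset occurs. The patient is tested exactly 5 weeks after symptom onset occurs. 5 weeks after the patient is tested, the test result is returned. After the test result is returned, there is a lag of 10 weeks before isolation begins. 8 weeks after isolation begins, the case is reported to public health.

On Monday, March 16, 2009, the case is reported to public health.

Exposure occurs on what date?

Monday, June 23, 2008

The case is reported to public health: Mar 16, 2009.
Isolation begins: Mar 16, 2009 − 8 weeks = Jan 19, 2009.
The test result is returned: Jan 19, 2009 − 10 weeks = Nov 10, 2008.
The patient is tested: Nov 10, 2008 − 5 weeks = Oct 6, 2008.
Symptom onset occurs: Oct 6, 2008 − 5 weeks = Sep 1, 2008.
The patient becomes infectious: Sep 1, 2008 − 5 weeks = Jul 28, 2008.
Exposure occurs: Jul 28, 2008 − 5 weeks = Jun 23, 2008.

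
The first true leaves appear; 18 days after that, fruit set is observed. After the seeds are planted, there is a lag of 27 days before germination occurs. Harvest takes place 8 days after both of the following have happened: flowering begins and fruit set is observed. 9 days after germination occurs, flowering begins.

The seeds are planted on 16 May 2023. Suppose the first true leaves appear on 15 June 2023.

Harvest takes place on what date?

The seeds are planted: May 16, 2023.
Germination occurs: May 16, 2023 + 27 days = Jun 12, 2023.
Flowering begins: Jun 12, 2023 + 9 days = Jun 21, 2023.
The first true leaves appear: Jun 15, 2023.
Fruit set is observed: Jun 15, 2023 + 18 days = Jul 3, 2023.
Both prerequisites met — flowering begins (Jun 21, 2023), fruit set is observed (Jul 3, 2023); the later is Jul 3, 2023.
Harvest takes place: Jul 3, 2023 + 8 days = Jul 11, 2023.

11 July 2023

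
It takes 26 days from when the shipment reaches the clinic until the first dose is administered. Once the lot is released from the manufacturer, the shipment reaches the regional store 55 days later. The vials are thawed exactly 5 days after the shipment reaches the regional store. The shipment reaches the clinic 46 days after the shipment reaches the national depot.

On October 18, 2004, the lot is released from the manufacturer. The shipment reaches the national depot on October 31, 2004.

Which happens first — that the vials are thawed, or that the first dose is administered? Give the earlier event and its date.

The vials are thawed — December 17, 2004

The lot is released from the manufacturer: Oct 18, 2004.
The shipment reaches the regional store: Oct 18, 2004 + 55 days = Dec 12, 2004.
The vials are thawed: Dec 12, 2004 + 5 days = Dec 17, 2004.
The shipment reaches the national depot: Oct 31, 2004.
The shipment reaches the clinic: Oct 31, 2004 + 46 days = Dec 16, 2004.
The first dose is administered: Dec 16, 2004 + 26 days = Jan 11, 2005.
Comparing: the vials are thawed on Dec 17, 2004 vs the first dose is administered on Jan 11, 2005. Earlier: the vials are thawed.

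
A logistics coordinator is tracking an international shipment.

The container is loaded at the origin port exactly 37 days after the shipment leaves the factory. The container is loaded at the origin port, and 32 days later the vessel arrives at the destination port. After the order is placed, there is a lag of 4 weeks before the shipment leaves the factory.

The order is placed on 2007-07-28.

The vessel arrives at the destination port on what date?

2007-11-02

The order is placed: Jul 28, 2007.
The shipment leaves the factory: Jul 28, 2007 + 4 weeks = Aug 25, 2007.
The container is loaded at the origin port: Aug 25, 2007 + 37 days = Oct 1, 2007.
The vessel arrives at the destination port: Oct 1, 2007 + 32 days = Nov 2, 2007.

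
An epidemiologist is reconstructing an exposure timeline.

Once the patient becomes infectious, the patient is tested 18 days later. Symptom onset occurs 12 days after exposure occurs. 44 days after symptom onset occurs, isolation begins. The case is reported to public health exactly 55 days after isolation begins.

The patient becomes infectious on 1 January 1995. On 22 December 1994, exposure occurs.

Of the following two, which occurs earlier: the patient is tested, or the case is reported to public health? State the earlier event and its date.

The patient is tested — 19 January 1995

The patient becomes infectious: Jan 1, 1995.
The patient is tested: Jan 1, 1995 + 18 days = Jan 19, 1995.
Exposure occurs: Dec 22, 1994.
Symptom onset occurs: Dec 22, 1994 + 12 days = Jan 3, 1995.
Isolation begins: Jan 3, 1995 + 44 days = Feb 16, 1995.
The case is reported to public health: Feb 16, 1995 + 55 days = Apr 12, 1995.
Comparing: the patient is tested on Jan 19, 1995 vs the case is reported to public health on Apr 12, 1995. Earlier: the patient is tested.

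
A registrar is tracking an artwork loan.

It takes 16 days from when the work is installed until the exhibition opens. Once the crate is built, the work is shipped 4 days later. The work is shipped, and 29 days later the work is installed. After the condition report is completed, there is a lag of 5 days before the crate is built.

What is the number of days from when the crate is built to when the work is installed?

33 days

Causal path: the crate is built → the work is shipped → the work is installed.
Total delay along the path: 4 + 29 = 33 days.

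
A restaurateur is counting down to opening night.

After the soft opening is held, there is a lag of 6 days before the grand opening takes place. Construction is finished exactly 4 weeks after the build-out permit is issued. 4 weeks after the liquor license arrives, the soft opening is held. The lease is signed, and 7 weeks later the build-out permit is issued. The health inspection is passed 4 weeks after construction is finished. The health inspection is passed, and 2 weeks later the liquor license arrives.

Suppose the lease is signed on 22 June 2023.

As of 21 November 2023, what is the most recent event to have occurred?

The soft opening is held

The lease is signed: Jun 22, 2023.
The build-out permit is issued: Jun 22, 2023 + 7 weeks = Aug 10, 2023.
Construction is finished: Aug 10, 2023 + 4 weeks = Sep 7, 2023.
The health inspection is passed: Sep 7, 2023 + 4 weeks = Oct 5, 2023.
The liquor license arrives: Oct 5, 2023 + 2 weeks = Oct 19, 2023.
The soft opening is held: Oct 19, 2023 + 4 weeks = Nov 16, 2023.
The grand opening takes place: Nov 16, 2023 + 6 days = Nov 22, 2023.
Nov 21, 2023 falls between when the soft opening is held (Nov 16, 2023) and when the grand opening takes place (Nov 22, 2023).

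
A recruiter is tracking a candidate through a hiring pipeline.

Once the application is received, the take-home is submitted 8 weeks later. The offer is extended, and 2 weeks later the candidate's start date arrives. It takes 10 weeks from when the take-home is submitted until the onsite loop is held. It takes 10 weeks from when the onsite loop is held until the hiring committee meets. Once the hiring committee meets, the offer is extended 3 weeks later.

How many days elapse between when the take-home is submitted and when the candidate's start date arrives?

175 days

Causal path: the take-home is submitted → the onsite loop is held → the hiring committee meets → the offer is extended → the candidate's start date arrives.
Total delay along the path: 10 + 10 + 3 + 2 weeks = 25 weeks = 175 days.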